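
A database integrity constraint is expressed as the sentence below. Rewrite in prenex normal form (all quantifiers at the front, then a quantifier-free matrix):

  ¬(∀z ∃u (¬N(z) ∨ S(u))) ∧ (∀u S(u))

Push ¬ through the quantifiers and connectives to reach negation normal form:
  (∃z ∀u (N(z) ∧ ¬S(u))) ∧ (∀u S(u))
Rename bound variables to avoid capture: u↦u1.
  (∃z ∀u (N(z) ∧ ¬S(u))) ∧ (∀u1 S(u1))
Finally move all quantifiers to the prefix:
  ∃z ∀u ∀u1 (N(z) ∧ ¬S(u) ∧ S(u1))

∃z ∀u ∀u1 (N(z) ∧ ¬S(u) ∧ S(u1))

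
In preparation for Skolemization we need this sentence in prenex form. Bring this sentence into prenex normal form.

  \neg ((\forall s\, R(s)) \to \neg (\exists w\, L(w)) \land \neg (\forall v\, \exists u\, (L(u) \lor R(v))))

Eliminate → and ↔ using ¬ and ∨.
  \neg (\neg (\forall s\, R(s)) \lor \neg (\exists w\, L(w)) \land \neg (\forall v\, \exists u\, (L(u) \lor R(v))))
Drive negations inward (¬∀x A ≡ ∃x ¬A, ¬∃x A ≡ ∀x ¬A, De Morgan for ∧/∨):
  (\forall s\, R(s)) \land ((\exists w\, L(w)) \lor (\forall v\, \exists u\, (L(u) \lor R(v))))
All bound variables are already distinct, so no renaming is needed.
Finally move all quantifiers to the prefix:
  \forall s\, \exists w\, \forall v\, \exists u\, (R(s) \land (L(w) \lor L(u) \lor R(v)))

\forall s\, \exists w\, \forall v\, \exists u\, (R(s) \land (L(w) \lor L(u) \lor R(v)))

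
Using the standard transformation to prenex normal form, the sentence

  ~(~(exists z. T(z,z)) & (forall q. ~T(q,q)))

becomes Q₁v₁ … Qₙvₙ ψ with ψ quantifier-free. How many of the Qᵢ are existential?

Push ¬ through the quantifiers and connectives to reach negation normal form:
  (exists z. T(z,z)) | (exists q. T(q,q))
All bound variables are already distinct, so no renaming is needed.
Pull the quantifiers to the front (each side's bound variable is not free in the other side):
  exists z. exists q. (T(z,z) | T(q,q))
The prefix is exists z exists q: 0 universal, 2 existential.

2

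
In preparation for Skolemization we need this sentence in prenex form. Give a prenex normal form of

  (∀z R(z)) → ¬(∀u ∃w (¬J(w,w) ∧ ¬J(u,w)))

∃z ∃u ∀w (¬R(z) ∨ J(w,w) ∨ J(u,w))

Rewrite implications/biconditionals: A → B as ¬A ∨ B.
  ¬(∀z R(z)) ∨ ¬(∀u ∃w (¬J(w,w) ∧ ¬J(u,w)))
Drive negations inward (¬∀x A ≡ ∃x ¬A, ¬∃x A ≡ ∀x ¬A, De Morgan for ∧/∨):
  (∃z ¬R(z)) ∨ (∃u ∀w (J(w,w) ∨ J(u,w)))
Pull the quantifiers to the front (each side's bound variable is not free in the other side):
  ∃z ∃u ∀w (¬R(z) ∨ J(w,w) ∨ J(u,w))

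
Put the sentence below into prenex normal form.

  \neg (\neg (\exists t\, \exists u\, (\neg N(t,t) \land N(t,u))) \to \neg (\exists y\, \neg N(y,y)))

First replace A → B with ¬A ∨ B.
  \neg (\neg \neg (\exists t\, \exists u\, (\neg N(t,t) \land N(t,u))) \lor \neg (\exists y\, \neg N(y,y)))
Move each ¬ inward, flipping quantifiers it crosses:
  (\forall t\, \forall u\, (N(t,t) \lor \neg N(t,u))) \land (\exists y\, \neg N(y,y))
All bound variables are already distinct, so no renaming is needed.
Pull the quantifiers to the front (each side's bound variable is not free in the other side):
  \forall t\, \forall u\, \exists y\, ((N(t,t) \lor \neg N(t,u)) \land \neg N(y,y))

\forall t\, \forall u\, \exists y\, ((N(t,t) \lor \neg N(t,u)) \land \neg N(y,y))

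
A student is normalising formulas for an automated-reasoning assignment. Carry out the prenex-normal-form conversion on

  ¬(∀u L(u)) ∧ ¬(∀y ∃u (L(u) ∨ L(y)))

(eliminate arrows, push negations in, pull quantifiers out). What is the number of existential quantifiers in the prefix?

2

Push ¬ through the quantifiers and connectives to reach negation normal form:
  (∃u ¬L(u)) ∧ (∃y ∀u (¬L(u) ∧ ¬L(y)))
Give each quantifier a distinct variable: u↦u1.
  (∃u ¬L(u)) ∧ (∃y ∀u1 (¬L(u1) ∧ ¬L(y)))
Finally move all quantifiers to the prefix:
  ∃u ∃y ∀u1 (¬L(u) ∧ ¬L(u1) ∧ ¬L(y))
The prefix is ∃u ∃y ∀u1: 1 universal, 2 existential.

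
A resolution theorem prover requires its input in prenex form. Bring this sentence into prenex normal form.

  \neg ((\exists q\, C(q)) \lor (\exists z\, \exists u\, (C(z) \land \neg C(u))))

\forall q\, \forall z\, \forall u\, (\neg C(q) \land (\neg C(z) \lor C(u)))

Push ¬ through the quantifiers and connectives to reach negation normal form:
  (\forall q\, \neg C(q)) \land (\forall z\, \forall u\, (\neg C(z) \lor C(u)))
All bound variables are already distinct, so no renaming is needed.
Pull the quantifiers to the front (each side's bound variable is not free in the other side):
  \forall q\, \forall z\, \forall u\, (\neg C(q) \land (\neg C(z) \lor C(u)))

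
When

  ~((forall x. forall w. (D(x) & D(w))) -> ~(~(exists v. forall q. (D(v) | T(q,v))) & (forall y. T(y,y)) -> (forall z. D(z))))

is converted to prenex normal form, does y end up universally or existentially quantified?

Eliminate → and ↔ using ¬ and ∨.
  ~(~(forall x. forall w. (D(x) & D(w))) | ~(~(~(exists v. forall q. (D(v) | T(q,v))) & (forall y. T(y,y))) | (forall z. D(z))))
Push ¬ through the quantifiers and connectives to reach negation normal form:
  (forall x. forall w. (D(x) & D(w))) & ((exists v. forall q. (D(v) | T(q,v))) | (exists y. ~T(y,y)) | (forall z. D(z)))
All bound variables are already distinct, so no renaming is needed.
Extract every quantifier outward, since the variables are now distinct and don't occur free across branches:
  forall x. forall w. exists v. forall q. exists y. forall z. (D(x) & D(w) & (D(v) | T(q,v) | ~T(y,y) | D(z)))
The quantifier forall y sits under an odd number of negations (counting the antecedent side of each →), so it flips to exists y.

existential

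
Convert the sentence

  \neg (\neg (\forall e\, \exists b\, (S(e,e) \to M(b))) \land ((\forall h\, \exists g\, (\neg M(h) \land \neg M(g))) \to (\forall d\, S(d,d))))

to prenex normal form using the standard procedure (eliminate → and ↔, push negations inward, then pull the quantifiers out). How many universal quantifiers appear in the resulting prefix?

Eliminate → and ↔ using ¬ and ∨.
  \neg (\neg (\forall e\, \exists b\, (\neg S(e,e) \lor M(b))) \land (\neg (\forall h\, \exists g\, (\neg M(h) \land \neg M(g))) \lor (\forall d\, S(d,d))))
Move each ¬ inward, flipping quantifiers it crosses:
  (\forall e\, \exists b\, (\neg S(e,e) \lor M(b))) \lor (\forall h\, \exists g\, (\neg M(h) \land \neg M(g))) \land (\exists d\, \neg S(d,d))
All bound variables are already distinct, so no renaming is needed.
Extract every quantifier outward, since the variables are now distinct and don't occur free across branches:
  \forall e\, \exists b\, \forall h\, \exists g\, \exists d\, (\neg S(e,e) \lor M(b) \lor \neg M(h) \land \neg M(g) \land \neg S(d,d))
The prefix is \forall e \exists b \forall h \exists g \exists d: 2 universal, 3 existential.

2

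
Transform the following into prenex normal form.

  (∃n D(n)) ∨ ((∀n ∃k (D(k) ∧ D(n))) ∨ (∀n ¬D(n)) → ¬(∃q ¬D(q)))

First replace A → B with ¬A ∨ B.
  (∃n D(n)) ∨ ¬((∀n ∃k (D(k) ∧ D(n))) ∨ (∀n ¬D(n))) ∨ ¬(∃q ¬D(q))
Push ¬ through the quantifiers and connectives to reach negation normal form:
  (∃n D(n)) ∨ (∃n ∀k (¬D(k) ∨ ¬D(n))) ∧ (∃n D(n)) ∨ (∀q D(q))
Rename bound variables to avoid capture: n↦u, n↦v.
  (∃n D(n)) ∨ (∃u ∀k (¬D(k) ∨ ¬D(u))) ∧ (∃v D(v)) ∨ (∀q D(q))
Extract every quantifier outward, since the variables are now distinct and don't occur free across branches:
  ∃n ∃u ∀k ∃v ∀q (D(n) ∨ (¬D(k) ∨ ¬D(u)) ∧ D(v) ∨ D(q))

∃n ∃u ∀k ∃v ∀q (D(n) ∨ (¬D(k) ∨ ¬D(u)) ∧ D(v) ∨ D(q))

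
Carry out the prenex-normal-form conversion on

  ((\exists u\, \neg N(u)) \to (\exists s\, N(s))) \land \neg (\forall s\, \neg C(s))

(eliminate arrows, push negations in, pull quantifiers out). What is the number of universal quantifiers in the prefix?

1

Rewrite implications/biconditionals: A → B as ¬A ∨ B.
  (\neg (\exists u\, \neg N(u)) \lor (\exists s\, N(s))) \land \neg (\forall s\, \neg C(s))
Move each ¬ inward, flipping quantifiers it crosses:
  ((\forall u\, N(u)) \lor (\exists s\, N(s))) \land (\exists s\, C(s))
Give each quantifier a distinct variable: s↦a.
  ((\forall u\, N(u)) \lor (\exists s\, N(s))) \land (\exists a\, C(a))
Extract every quantifier outward, since the variables are now distinct and don't occur free across branches:
  \forall u\, \exists s\, \exists a\, ((N(u) \lor N(s)) \land C(a))
The prefix is \forall u \exists s \exists a: 1 universal, 2 existential.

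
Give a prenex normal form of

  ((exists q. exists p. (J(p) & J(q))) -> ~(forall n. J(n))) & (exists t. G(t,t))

First replace A → B with ¬A ∨ B.
  (~(exists q. exists p. (J(p) & J(q))) | ~(forall n. J(n))) & (exists t. G(t,t))
Push ¬ through the quantifiers and connectives to reach negation normal form:
  ((forall q. forall p. (~J(p) | ~J(q))) | (exists n. ~J(n))) & (exists t. G(t,t))
Pull the quantifiers to the front (each side's bound variable is not free in the other side):
  forall q. forall p. exists n. exists t. ((~J(p) | ~J(q) | ~J(n)) & G(t,t))

forall q. forall p. exists n. exists t. ((~J(p) | ~J(q) | ~J(n)) & G(t,t))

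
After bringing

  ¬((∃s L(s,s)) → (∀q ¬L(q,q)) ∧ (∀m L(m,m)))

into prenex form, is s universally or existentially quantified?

existential

Eliminate → and ↔ using ¬ and ∨.
  ¬(¬(∃s L(s,s)) ∨ (∀q ¬L(q,q)) ∧ (∀m L(m,m)))
Drive negations inward (¬∀x A ≡ ∃x ¬A, ¬∃x A ≡ ∀x ¬A, De Morgan for ∧/∨):
  (∃s L(s,s)) ∧ ((∃q L(q,q)) ∨ (∃m ¬L(m,m)))
Pull the quantifiers to the front (each side's bound variable is not free in the other side):
  ∃s ∃q ∃m (L(s,s) ∧ (L(q,q) ∨ ¬L(m,m)))
The quantifier ∃s sits under an even number of negations (counting the antecedent side of each →), so it remains existential.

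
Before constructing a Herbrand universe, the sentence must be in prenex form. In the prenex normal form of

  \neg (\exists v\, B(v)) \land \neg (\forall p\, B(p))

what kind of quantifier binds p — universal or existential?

existential

Move each ¬ inward, flipping quantifiers it crosses:
  (\forall v\, \neg B(v)) \land (\exists p\, \neg B(p))
All bound variables are already distinct, so no renaming is needed.
Pull the quantifiers to the front (each side's bound variable is not free in the other side):
  \forall v\, \exists p\, (\neg B(v) \land \neg B(p))
The quantifier \forall p sits under an odd number of negations, so it flips to \exists p.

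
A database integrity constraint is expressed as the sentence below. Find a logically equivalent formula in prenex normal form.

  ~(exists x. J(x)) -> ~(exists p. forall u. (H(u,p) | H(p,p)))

exists x. forall p. exists u. (J(x) | ~H(u,p) & ~H(p,p))

Eliminate → and ↔ using ¬ and ∨.
  ~~(exists x. J(x)) | ~(exists p. forall u. (H(u,p) | H(p,p)))
Move each ¬ inward, flipping quantifiers it crosses:
  (exists x. J(x)) | (forall p. exists u. (~H(u,p) & ~H(p,p)))
All bound variables are already distinct, so no renaming is needed.
Finally move all quantifiers to the prefix:
  exists x. forall p. exists u. (J(x) | ~H(u,p) & ~H(p,p))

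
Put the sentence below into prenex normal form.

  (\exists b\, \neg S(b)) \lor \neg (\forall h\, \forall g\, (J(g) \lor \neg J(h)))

Push ¬ through the quantifiers and connectives to reach negation normal form:
  (\exists b\, \neg S(b)) \lor (\exists h\, \exists g\, (\neg J(g) \land J(h)))
Extract every quantifier outward, since the variables are now distinct and don't occur free across branches:
  \exists b\, \exists h\, \exists g\, (\neg S(b) \lor \neg J(g) \land J(h))

\exists b\, \exists h\, \exists g\, (\neg S(b) \lor \neg J(g) \land J(h))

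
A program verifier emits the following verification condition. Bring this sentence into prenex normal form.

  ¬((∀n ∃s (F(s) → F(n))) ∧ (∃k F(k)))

Eliminate → and ↔ using ¬ and ∨.
  ¬((∀n ∃s (¬F(s) ∨ F(n))) ∧ (∃k F(k)))
Move each ¬ inward, flipping quantifiers it crosses:
  (∃n ∀s (F(s) ∧ ¬F(n))) ∨ (∀k ¬F(k))
All bound variables are already distinct, so no renaming is needed.
Extract every quantifier outward, since the variables are now distinct and don't occur free across branches:
  ∃n ∀s ∀k (F(s) ∧ ¬F(n) ∨ ¬F(k))

∃n ∀s ∀k (F(s) ∧ ¬F(n) ∨ ¬F(k))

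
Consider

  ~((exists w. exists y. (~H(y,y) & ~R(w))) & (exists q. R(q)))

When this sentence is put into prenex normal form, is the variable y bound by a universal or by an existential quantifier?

Drive negations inward (¬∀x A ≡ ∃x ¬A, ¬∃x A ≡ ∀x ¬A, De Morgan for ∧/∨):
  (forall w. forall y. (H(y,y) | R(w))) | (forall q. ~R(q))
All bound variables are already distinct, so no renaming is needed.
Extract every quantifier outward, since the variables are now distinct and don't occur free across branches:
  forall w. forall y. forall q. (H(y,y) | R(w) | ~R(q))
The quantifier exists y sits under an odd number of negations, so it flips to forall y.

universal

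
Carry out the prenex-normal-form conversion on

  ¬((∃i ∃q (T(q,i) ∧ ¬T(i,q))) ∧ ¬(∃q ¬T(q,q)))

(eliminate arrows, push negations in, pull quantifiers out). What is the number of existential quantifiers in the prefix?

1

Push ¬ through the quantifiers and connectives to reach negation normal form:
  (∀i ∀q (¬T(q,i) ∨ T(i,q))) ∨ (∃q ¬T(q,q))
Rename bound variables to avoid capture: q↦v1.
  (∀i ∀q (¬T(q,i) ∨ T(i,q))) ∨ (∃v1 ¬T(v1,v1))
Finally move all quantifiers to the prefix:
  ∀i ∀q ∃v1 (¬T(q,i) ∨ T(i,q) ∨ ¬T(v1,v1))
The prefix is ∀i ∀q ∃v1: 2 universal, 1 existential.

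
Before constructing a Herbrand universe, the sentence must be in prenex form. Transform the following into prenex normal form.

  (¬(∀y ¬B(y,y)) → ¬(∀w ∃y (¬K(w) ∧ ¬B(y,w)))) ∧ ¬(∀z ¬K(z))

∀y ∃w ∀a ∃z ((¬B(y,y) ∨ K(w) ∨ B(a,w)) ∧ K(z))

Eliminate → and ↔ using ¬ and ∨.
  (¬¬(∀y ¬B(y,y)) ∨ ¬(∀w ∃y (¬K(w) ∧ ¬B(y,w)))) ∧ ¬(∀z ¬K(z))
Drive negations inward (¬∀x A ≡ ∃x ¬A, ¬∃x A ≡ ∀x ¬A, De Morgan for ∧/∨):
  ((∀y ¬B(y,y)) ∨ (∃w ∀y (K(w) ∨ B(y,w)))) ∧ (∃z K(z))
Give each quantifier a distinct variable: y↦a.
  ((∀y ¬B(y,y)) ∨ (∃w ∀a (K(w) ∨ B(a,w)))) ∧ (∃z K(z))
Pull the quantifiers to the front (each side's bound variable is not free in the other side):
  ∀y ∃w ∀a ∃z ((¬B(y,y) ∨ K(w) ∨ B(a,w)) ∧ K(z))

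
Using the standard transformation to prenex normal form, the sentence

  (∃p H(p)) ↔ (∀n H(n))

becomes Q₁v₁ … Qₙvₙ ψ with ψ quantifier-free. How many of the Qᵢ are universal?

2

First replace A → B with ¬A ∨ B; A ↔ B as (¬A ∨ B) ∧ (¬B ∨ A).
  (¬(∃p H(p)) ∨ (∀n H(n))) ∧ (¬(∀n H(n)) ∨ (∃p H(p)))
Drive negations inward (¬∀x A ≡ ∃x ¬A, ¬∃x A ≡ ∀x ¬A, De Morgan for ∧/∨):
  ((∀p ¬H(p)) ∨ (∀n H(n))) ∧ ((∃n ¬H(n)) ∨ (∃p H(p)))
Give each quantifier a distinct variable: n↦x1, p↦x.
  ((∀p ¬H(p)) ∨ (∀n H(n))) ∧ ((∃x1 ¬H(x1)) ∨ (∃x H(x)))
Extract every quantifier outward, since the variables are now distinct and don't occur free across branches:
  ∀p ∀n ∃x1 ∃x ((¬H(p) ∨ H(n)) ∧ (¬H(x1) ∨ H(x)))
The prefix is ∀p ∀n ∃x1 ∃x: 2 universal, 2 existential.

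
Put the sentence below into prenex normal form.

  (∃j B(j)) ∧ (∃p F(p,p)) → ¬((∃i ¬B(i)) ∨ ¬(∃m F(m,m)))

Rewrite implications/biconditionals: A → B as ¬A ∨ B.
  ¬((∃j B(j)) ∧ (∃p F(p,p))) ∨ ¬((∃i ¬B(i)) ∨ ¬(∃m F(m,m)))
Move each ¬ inward, flipping quantifiers it crosses:
  (∀j ¬B(j)) ∨ (∀p ¬F(p,p)) ∨ (∀i B(i)) ∧ (∃m F(m,m))
All bound variables are already distinct, so no renaming is needed.
Pull the quantifiers to the front (each side's bound variable is not free in the other side):
  ∀j ∀p ∀i ∃m (¬B(j) ∨ ¬F(p,p) ∨ B(i) ∧ F(m,m))

∀j ∀p ∀i ∃m (¬B(j) ∨ ¬F(p,p) ∨ B(i) ∧ F(m,m))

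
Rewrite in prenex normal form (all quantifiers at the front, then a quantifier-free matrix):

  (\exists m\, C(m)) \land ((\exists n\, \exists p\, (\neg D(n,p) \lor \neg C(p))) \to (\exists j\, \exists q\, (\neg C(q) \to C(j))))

\exists m\, \forall n\, \forall p\, \exists j\, \exists q\, (C(m) \land (D(n,p) \land C(p) \lor C(q) \lor C(j)))

First replace A → B with ¬A ∨ B.
  (\exists m\, C(m)) \land (\neg (\exists n\, \exists p\, (\neg D(n,p) \lor \neg C(p))) \lor (\exists j\, \exists q\, (\neg \neg C(q) \lor C(j))))
Drive negations inward (¬∀x A ≡ ∃x ¬A, ¬∃x A ≡ ∀x ¬A, De Morgan for ∧/∨):
  (\exists m\, C(m)) \land ((\forall n\, \forall p\, (D(n,p) \land C(p))) \lor (\exists j\, \exists q\, (C(q) \lor C(j))))
Extract every quantifier outward, since the variables are now distinct and don't occur free across branches:
  \exists m\, \forall n\, \forall p\, \exists j\, \exists q\, (C(m) \land (D(n,p) \land C(p) \lor C(q) \lor C(j)))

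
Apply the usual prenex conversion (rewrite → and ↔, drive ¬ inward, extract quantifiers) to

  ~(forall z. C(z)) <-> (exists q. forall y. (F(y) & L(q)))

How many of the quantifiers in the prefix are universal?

First replace A → B with ¬A ∨ B; A ↔ B as (¬A ∨ B) ∧ (¬B ∨ A).
  (~~(forall z. C(z)) | (exists q. forall y. (F(y) & L(q)))) & (~(exists q. forall y. (F(y) & L(q))) | ~(forall z. C(z)))
Drive negations inward (¬∀x A ≡ ∃x ¬A, ¬∃x A ≡ ∀x ¬A, De Morgan for ∧/∨):
  ((forall z. C(z)) | (exists q. forall y. (F(y) & L(q)))) & ((forall q. exists y. (~F(y) | ~L(q))) | (exists z. ~C(z)))
Standardize variables apart so no two quantifiers bind the same name: q↦y1, y↦p, z↦u.
  ((forall z. C(z)) | (exists q. forall y. (F(y) & L(q)))) & ((forall y1. exists p. (~F(p) | ~L(y1))) | (exists u. ~C(u)))
Finally move all quantifiers to the prefix:
  forall z. exists q. forall y. forall y1. exists p. exists u. ((C(z) | F(y) & L(q)) & (~F(p) | ~L(y1) | ~C(u)))
The prefix is forall z exists q forall y forall y1 exists p exists u: 3 universal, 3 existential.

3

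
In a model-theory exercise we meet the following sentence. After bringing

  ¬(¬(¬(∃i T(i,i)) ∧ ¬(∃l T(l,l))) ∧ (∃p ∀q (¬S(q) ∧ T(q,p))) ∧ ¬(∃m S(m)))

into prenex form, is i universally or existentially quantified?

universal

Move each ¬ inward, flipping quantifiers it crosses:
  (∀i ¬T(i,i)) ∧ (∀l ¬T(l,l)) ∨ (∀p ∃q (S(q) ∨ ¬T(q,p))) ∨ (∃m S(m))
All bound variables are already distinct, so no renaming is needed.
Finally move all quantifiers to the prefix:
  ∀i ∀l ∀p ∃q ∃m (¬T(i,i) ∧ ¬T(l,l) ∨ S(q) ∨ ¬T(q,p) ∨ S(m))
The quantifier ∃i sits under an odd number of negations, so it flips to ∀i.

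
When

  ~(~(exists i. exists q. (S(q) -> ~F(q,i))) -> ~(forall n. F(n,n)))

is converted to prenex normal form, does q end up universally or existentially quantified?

universal

Eliminate → and ↔ using ¬ and ∨.
  ~(~~(exists i. exists q. (~S(q) | ~F(q,i))) | ~(forall n. F(n,n)))
Push ¬ through the quantifiers and connectives to reach negation normal form:
  (forall i. forall q. (S(q) & F(q,i))) & (forall n. F(n,n))
All bound variables are already distinct, so no renaming is needed.
Pull the quantifiers to the front (each side's bound variable is not free in the other side):
  forall i. forall q. forall n. (S(q) & F(q,i) & F(n,n))
The quantifier exists q sits under an odd number of negations (counting the antecedent side of each →), so it flips to forall q.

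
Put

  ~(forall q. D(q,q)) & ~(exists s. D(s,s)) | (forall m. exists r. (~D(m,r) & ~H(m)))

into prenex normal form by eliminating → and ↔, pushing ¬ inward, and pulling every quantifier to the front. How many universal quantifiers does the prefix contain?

Move each ¬ inward, flipping quantifiers it crosses:
  (exists q. ~D(q,q)) & (forall s. ~D(s,s)) | (forall m. exists r. (~D(m,r) & ~H(m)))
Finally move all quantifiers to the prefix:
  exists q. forall s. forall m. exists r. (~D(q,q) & ~D(s,s) | ~D(m,r) & ~H(m))
The prefix is exists q forall s forall m exists r: 2 universal, 2 existential.

2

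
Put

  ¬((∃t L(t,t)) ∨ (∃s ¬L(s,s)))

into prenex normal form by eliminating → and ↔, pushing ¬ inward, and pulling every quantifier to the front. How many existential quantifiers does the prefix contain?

0

Move each ¬ inward, flipping quantifiers it crosses:
  (∀t ¬L(t,t)) ∧ (∀s L(s,s))
All bound variables are already distinct, so no renaming is needed.
Extract every quantifier outward, since the variables are now distinct and don't occur free across branches:
  ∀t ∀s (¬L(t,t) ∧ L(s,s))
The prefix is ∀t ∀s: 2 universal, 0 existential.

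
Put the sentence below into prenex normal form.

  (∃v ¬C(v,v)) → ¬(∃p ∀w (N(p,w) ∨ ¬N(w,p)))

Eliminate → and ↔ using ¬ and ∨.
  ¬(∃v ¬C(v,v)) ∨ ¬(∃p ∀w (N(p,w) ∨ ¬N(w,p)))
Drive negations inward (¬∀x A ≡ ∃x ¬A, ¬∃x A ≡ ∀x ¬A, De Morgan for ∧/∨):
  (∀v C(v,v)) ∨ (∀p ∃w (¬N(p,w) ∧ N(w,p)))
Finally move all quantifiers to the prefix:
  ∀v ∀p ∃w (C(v,v) ∨ ¬N(p,w) ∧ N(w,p))

∀v ∀p ∃w (C(v,v) ∨ ¬N(p,w) ∧ N(w,p))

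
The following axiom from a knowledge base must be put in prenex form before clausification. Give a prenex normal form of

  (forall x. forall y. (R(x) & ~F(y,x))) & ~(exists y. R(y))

forall x. forall y. forall u1. (R(x) & ~F(y,x) & ~R(u1))

Push ¬ through the quantifiers and connectives to reach negation normal form:
  (forall x. forall y. (R(x) & ~F(y,x))) & (forall y. ~R(y))
Rename bound variables to avoid capture: y↦u1.
  (forall x. forall y. (R(x) & ~F(y,x))) & (forall u1. ~R(u1))
Extract every quantifier outward, since the variables are now distinct and don't occur free across branches:
  forall x. forall y. forall u1. (R(x) & ~F(y,x) & ~R(u1))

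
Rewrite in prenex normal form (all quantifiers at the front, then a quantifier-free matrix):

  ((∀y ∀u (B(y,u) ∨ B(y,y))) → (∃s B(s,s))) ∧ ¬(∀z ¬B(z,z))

∃y ∃u ∃s ∃z ((¬B(y,u) ∧ ¬B(y,y) ∨ B(s,s)) ∧ B(z,z))

Rewrite implications/biconditionals: A → B as ¬A ∨ B.
  (¬(∀y ∀u (B(y,u) ∨ B(y,y))) ∨ (∃s B(s,s))) ∧ ¬(∀z ¬B(z,z))
Move each ¬ inward, flipping quantifiers it crosses:
  ((∃y ∃u (¬B(y,u) ∧ ¬B(y,y))) ∨ (∃s B(s,s))) ∧ (∃z B(z,z))
All bound variables are already distinct, so no renaming is needed.
Pull the quantifiers to the front (each side's bound variable is not free in the other side):
  ∃y ∃u ∃s ∃z ((¬B(y,u) ∧ ¬B(y,y) ∨ B(s,s)) ∧ B(z,z))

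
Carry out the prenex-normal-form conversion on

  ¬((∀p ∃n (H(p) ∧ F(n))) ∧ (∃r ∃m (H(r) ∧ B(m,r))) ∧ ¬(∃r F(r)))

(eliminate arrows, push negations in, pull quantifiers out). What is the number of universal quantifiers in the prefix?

Push ¬ through the quantifiers and connectives to reach negation normal form:
  (∃p ∀n (¬H(p) ∨ ¬F(n))) ∨ (∀r ∀m (¬H(r) ∨ ¬B(m,r))) ∨ (∃r F(r))
Give each quantifier a distinct variable: r↦a.
  (∃p ∀n (¬H(p) ∨ ¬F(n))) ∨ (∀r ∀m (¬H(r) ∨ ¬B(m,r))) ∨ (∃a F(a))
Pull the quantifiers to the front (each side's bound variable is not free in the other side):
  ∃p ∀n ∀r ∀m ∃a (¬H(p) ∨ ¬F(n) ∨ ¬H(r) ∨ ¬B(m,r) ∨ F(a))
The prefix is ∃p ∀n ∀r ∀m ∃a: 3 universal, 2 existential.

3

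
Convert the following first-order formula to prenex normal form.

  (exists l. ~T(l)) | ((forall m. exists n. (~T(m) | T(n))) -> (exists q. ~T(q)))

Eliminate → and ↔ using ¬ and ∨.
  (exists l. ~T(l)) | ~(forall m. exists n. (~T(m) | T(n))) | (exists q. ~T(q))
Move each ¬ inward, flipping quantifiers it crosses:
  (exists l. ~T(l)) | (exists m. forall n. (T(m) & ~T(n))) | (exists q. ~T(q))
All bound variables are already distinct, so no renaming is needed.
Extract every quantifier outward, since the variables are now distinct and don't occur free across branches:
  exists l. exists m. forall n. exists q. (~T(l) | T(m) & ~T(n) | ~T(q))

exists l. exists m. forall n. exists q. (~T(l) | T(m) & ~T(n) | ~T(q))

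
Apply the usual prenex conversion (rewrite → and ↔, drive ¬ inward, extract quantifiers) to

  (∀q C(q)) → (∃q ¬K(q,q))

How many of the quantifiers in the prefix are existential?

2

First replace A → B with ¬A ∨ B.
  ¬(∀q C(q)) ∨ (∃q ¬K(q,q))
Move each ¬ inward, flipping quantifiers it crosses:
  (∃q ¬C(q)) ∨ (∃q ¬K(q,q))
Give each quantifier a distinct variable: q↦v1.
  (∃q ¬C(q)) ∨ (∃v1 ¬K(v1,v1))
Pull the quantifiers to the front (each side's bound variable is not free in the other side):
  ∃q ∃v1 (¬C(q) ∨ ¬K(v1,v1))
The prefix is ∃q ∃v1: 0 universal, 2 existential.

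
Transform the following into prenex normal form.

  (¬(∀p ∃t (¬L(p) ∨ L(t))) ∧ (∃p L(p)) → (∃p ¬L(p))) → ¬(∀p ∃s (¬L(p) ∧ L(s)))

First replace A → B with ¬A ∨ B.
  ¬(¬(¬(∀p ∃t (¬L(p) ∨ L(t))) ∧ (∃p L(p))) ∨ (∃p ¬L(p))) ∨ ¬(∀p ∃s (¬L(p) ∧ L(s)))
Push ¬ through the quantifiers and connectives to reach negation normal form:
  (∃p ∀t (L(p) ∧ ¬L(t))) ∧ (∃p L(p)) ∧ (∀p L(p)) ∨ (∃p ∀s (L(p) ∨ ¬L(s)))
Rename bound variables to avoid capture: p↦u, p↦z, p↦w.
  (∃p ∀t (L(p) ∧ ¬L(t))) ∧ (∃u L(u)) ∧ (∀z L(z)) ∨ (∃w ∀s (L(w) ∨ ¬L(s)))
Finally move all quantifiers to the prefix:
  ∃p ∀t ∃u ∀z ∃w ∀s (L(p) ∧ ¬L(t) ∧ L(u) ∧ L(z) ∨ L(w) ∨ ¬L(s))

∃p ∀t ∃u ∀z ∃w ∀s (L(p) ∧ ¬L(t) ∧ L(u) ∧ L(z) ∨ L(w) ∨ ¬L(s))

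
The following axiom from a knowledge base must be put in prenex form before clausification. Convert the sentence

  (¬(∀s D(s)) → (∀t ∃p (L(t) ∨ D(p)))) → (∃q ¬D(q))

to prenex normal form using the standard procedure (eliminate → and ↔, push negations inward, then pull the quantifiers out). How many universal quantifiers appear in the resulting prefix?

Eliminate → and ↔ using ¬ and ∨.
  ¬(¬¬(∀s D(s)) ∨ (∀t ∃p (L(t) ∨ D(p)))) ∨ (∃q ¬D(q))
Push ¬ through the quantifiers and connectives to reach negation normal form:
  (∃s ¬D(s)) ∧ (∃t ∀p (¬L(t) ∧ ¬D(p))) ∨ (∃q ¬D(q))
All bound variables are already distinct, so no renaming is needed.
Pull the quantifiers to the front (each side's bound variable is not free in the other side):
  ∃s ∃t ∀p ∃q (¬D(s) ∧ ¬L(t) ∧ ¬D(p) ∨ ¬D(q))
The prefix is ∃s ∃t ∀p ∃q: 1 universal, 3 existential.

1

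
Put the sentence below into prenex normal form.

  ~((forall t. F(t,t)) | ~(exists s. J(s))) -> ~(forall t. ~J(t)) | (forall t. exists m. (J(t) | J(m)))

Eliminate → and ↔ using ¬ and ∨.
  ~~((forall t. F(t,t)) | ~(exists s. J(s))) | ~(forall t. ~J(t)) | (forall t. exists m. (J(t) | J(m)))
Push ¬ through the quantifiers and connectives to reach negation normal form:
  (forall t. F(t,t)) | (forall s. ~J(s)) | (exists t. J(t)) | (forall t. exists m. (J(t) | J(m)))
Give each quantifier a distinct variable: t↦v, t↦u1.
  (forall t. F(t,t)) | (forall s. ~J(s)) | (exists v. J(v)) | (forall u1. exists m. (J(u1) | J(m)))
Finally move all quantifiers to the prefix:
  forall t. forall s. exists v. forall u1. exists m. (F(t,t) | ~J(s) | J(v) | J(u1) | J(m))

forall t. forall s. exists v. forall u1. exists m. (F(t,t) | ~J(s) | J(v) | J(u1) | J(m))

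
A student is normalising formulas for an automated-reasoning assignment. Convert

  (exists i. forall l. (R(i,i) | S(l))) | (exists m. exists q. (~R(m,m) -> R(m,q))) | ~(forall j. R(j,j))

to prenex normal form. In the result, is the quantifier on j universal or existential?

Eliminate → and ↔ using ¬ and ∨.
  (exists i. forall l. (R(i,i) | S(l))) | (exists m. exists q. (~~R(m,m) | R(m,q))) | ~(forall j. R(j,j))
Push ¬ through the quantifiers and connectives to reach negation normal form:
  (exists i. forall l. (R(i,i) | S(l))) | (exists m. exists q. (R(m,m) | R(m,q))) | (exists j. ~R(j,j))
All bound variables are already distinct, so no renaming is needed.
Extract every quantifier outward, since the variables are now distinct and don't occur free across branches:
  exists i. forall l. exists m. exists q. exists j. (R(i,i) | S(l) | R(m,m) | R(m,q) | ~R(j,j))
The quantifier forall j sits under an odd number of negations (counting the antecedent side of each →), so it flips to exists j.

existential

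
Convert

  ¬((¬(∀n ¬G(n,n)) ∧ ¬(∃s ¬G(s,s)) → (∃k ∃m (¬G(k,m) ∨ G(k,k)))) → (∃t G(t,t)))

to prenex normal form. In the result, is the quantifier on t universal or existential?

First replace A → B with ¬A ∨ B.
  ¬(¬(¬(¬(∀n ¬G(n,n)) ∧ ¬(∃s ¬G(s,s))) ∨ (∃k ∃m (¬G(k,m) ∨ G(k,k)))) ∨ (∃t G(t,t)))
Move each ¬ inward, flipping quantifiers it crosses:
  ((∀n ¬G(n,n)) ∨ (∃s ¬G(s,s)) ∨ (∃k ∃m (¬G(k,m) ∨ G(k,k)))) ∧ (∀t ¬G(t,t))
All bound variables are already distinct, so no renaming is needed.
Extract every quantifier outward, since the variables are now distinct and don't occur free across branches:
  ∀n ∃s ∃k ∃m ∀t ((¬G(n,n) ∨ ¬G(s,s) ∨ ¬G(k,m) ∨ G(k,k)) ∧ ¬G(t,t))
The quantifier ∃t sits under an odd number of negations (counting the antecedent side of each →), so it flips to ∀t.

universal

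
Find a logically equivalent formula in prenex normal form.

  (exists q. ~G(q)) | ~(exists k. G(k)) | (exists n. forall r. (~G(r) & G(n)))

Move each ¬ inward, flipping quantifiers it crosses:
  (exists q. ~G(q)) | (forall k. ~G(k)) | (exists n. forall r. (~G(r) & G(n)))
Pull the quantifiers to the front (each side's bound variable is not free in the other side):
  exists q. forall k. exists n. forall r. (~G(q) | ~G(k) | ~G(r) & G(n))

exists q. forall k. exists n. forall r. (~G(q) | ~G(k) | ~G(r) & G(n))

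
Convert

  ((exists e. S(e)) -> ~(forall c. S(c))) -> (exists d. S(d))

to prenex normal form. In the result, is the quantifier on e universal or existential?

Eliminate → and ↔ using ¬ and ∨.
  ~(~(exists e. S(e)) | ~(forall c. S(c))) | (exists d. S(d))
Move each ¬ inward, flipping quantifiers it crosses:
  (exists e. S(e)) & (forall c. S(c)) | (exists d. S(d))
All bound variables are already distinct, so no renaming is needed.
Finally move all quantifiers to the prefix:
  exists e. forall c. exists d. (S(e) & S(c) | S(d))
The quantifier exists e sits under an even number of negations (counting the antecedent side of each →), so it remains existential.

existential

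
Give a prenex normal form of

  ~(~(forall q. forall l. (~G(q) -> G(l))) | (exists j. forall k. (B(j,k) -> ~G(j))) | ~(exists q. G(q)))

forall q. forall l. forall j. exists k. exists y. ((G(q) | G(l)) & B(j,k) & G(j) & G(y))

Rewrite implications/biconditionals: A → B as ¬A ∨ B.
  ~(~(forall q. forall l. (~~G(q) | G(l))) | (exists j. forall k. (~B(j,k) | ~G(j))) | ~(exists q. G(q)))
Push ¬ through the quantifiers and connectives to reach negation normal form:
  (forall q. forall l. (G(q) | G(l))) & (forall j. exists k. (B(j,k) & G(j))) & (exists q. G(q))
Give each quantifier a distinct variable: q↦y.
  (forall q. forall l. (G(q) | G(l))) & (forall j. exists k. (B(j,k) & G(j))) & (exists y. G(y))
Pull the quantifiers to the front (each side's bound variable is not free in the other side):
  forall q. forall l. forall j. exists k. exists y. ((G(q) | G(l)) & B(j,k) & G(j) & G(y))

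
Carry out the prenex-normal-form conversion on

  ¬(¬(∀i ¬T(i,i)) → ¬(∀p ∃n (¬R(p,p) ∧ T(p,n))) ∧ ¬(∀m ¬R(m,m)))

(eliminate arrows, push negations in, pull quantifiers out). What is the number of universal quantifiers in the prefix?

First replace A → B with ¬A ∨ B.
  ¬(¬¬(∀i ¬T(i,i)) ∨ ¬(∀p ∃n (¬R(p,p) ∧ T(p,n))) ∧ ¬(∀m ¬R(m,m)))
Drive negations inward (¬∀x A ≡ ∃x ¬A, ¬∃x A ≡ ∀x ¬A, De Morgan for ∧/∨):
  (∃i T(i,i)) ∧ ((∀p ∃n (¬R(p,p) ∧ T(p,n))) ∨ (∀m ¬R(m,m)))
All bound variables are already distinct, so no renaming is needed.
Extract every quantifier outward, since the variables are now distinct and don't occur free across branches:
  ∃i ∀p ∃n ∀m (T(i,i) ∧ (¬R(p,p) ∧ T(p,n) ∨ ¬R(m,m)))
The prefix is ∃i ∀p ∃n ∀m: 2 universal, 2 existential.

2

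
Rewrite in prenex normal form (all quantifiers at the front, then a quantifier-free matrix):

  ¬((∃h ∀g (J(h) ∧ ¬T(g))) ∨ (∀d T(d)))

Push ¬ through the quantifiers and connectives to reach negation normal form:
  (∀h ∃g (¬J(h) ∨ T(g))) ∧ (∃d ¬T(d))
Pull the quantifiers to the front (each side's bound variable is not free in the other side):
  ∀h ∃g ∃d ((¬J(h) ∨ T(g)) ∧ ¬T(d))

∀h ∃g ∃d ((¬J(h) ∨ T(g)) ∧ ¬T(d))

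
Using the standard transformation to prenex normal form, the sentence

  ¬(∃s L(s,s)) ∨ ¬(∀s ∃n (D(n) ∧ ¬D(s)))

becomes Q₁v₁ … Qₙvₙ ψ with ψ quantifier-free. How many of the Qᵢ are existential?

1

Move each ¬ inward, flipping quantifiers it crosses:
  (∀s ¬L(s,s)) ∨ (∃s ∀n (¬D(n) ∨ D(s)))
Standardize variables apart so no two quantifiers bind the same name: s↦x1.
  (∀s ¬L(s,s)) ∨ (∃x1 ∀n (¬D(n) ∨ D(x1)))
Extract every quantifier outward, since the variables are now distinct and don't occur free across branches:
  ∀s ∃x1 ∀n (¬L(s,s) ∨ ¬D(n) ∨ D(x1))
The prefix is ∀s ∃x1 ∀n: 2 universal, 1 existential.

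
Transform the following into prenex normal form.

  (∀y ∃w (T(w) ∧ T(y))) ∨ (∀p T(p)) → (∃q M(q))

∃y ∀w ∃p ∃q ((¬T(w) ∨ ¬T(y)) ∧ ¬T(p) ∨ M(q))

Rewrite implications/biconditionals: A → B as ¬A ∨ B.
  ¬((∀y ∃w (T(w) ∧ T(y))) ∨ (∀p T(p))) ∨ (∃q M(q))
Drive negations inward (¬∀x A ≡ ∃x ¬A, ¬∃x A ≡ ∀x ¬A, De Morgan for ∧/∨):
  (∃y ∀w (¬T(w) ∨ ¬T(y))) ∧ (∃p ¬T(p)) ∨ (∃q M(q))
Finally move all quantifiers to the prefix:
  ∃y ∀w ∃p ∃q ((¬T(w) ∨ ¬T(y)) ∧ ¬T(p) ∨ M(q))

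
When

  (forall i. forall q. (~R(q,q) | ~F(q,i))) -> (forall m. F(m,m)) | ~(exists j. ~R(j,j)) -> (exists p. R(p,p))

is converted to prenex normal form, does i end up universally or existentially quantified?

First replace A → B with ¬A ∨ B.
  ~(forall i. forall q. (~R(q,q) | ~F(q,i))) | ~((forall m. F(m,m)) | ~(exists j. ~R(j,j))) | (exists p. R(p,p))
Move each ¬ inward, flipping quantifiers it crosses:
  (exists i. exists q. (R(q,q) & F(q,i))) | (exists m. ~F(m,m)) & (exists j. ~R(j,j)) | (exists p. R(p,p))
Pull the quantifiers to the front (each side's bound variable is not free in the other side):
  exists i. exists q. exists m. exists j. exists p. (R(q,q) & F(q,i) | ~F(m,m) & ~R(j,j) | R(p,p))
The quantifier forall i sits under an odd number of negations (counting the antecedent side of each →), so it flips to exists i.

existential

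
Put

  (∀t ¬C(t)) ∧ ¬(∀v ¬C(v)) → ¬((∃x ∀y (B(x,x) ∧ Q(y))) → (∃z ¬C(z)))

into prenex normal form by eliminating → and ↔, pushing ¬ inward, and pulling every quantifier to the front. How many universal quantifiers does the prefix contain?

3

Rewrite implications/biconditionals: A → B as ¬A ∨ B.
  ¬((∀t ¬C(t)) ∧ ¬(∀v ¬C(v))) ∨ ¬(¬(∃x ∀y (B(x,x) ∧ Q(y))) ∨ (∃z ¬C(z)))
Drive negations inward (¬∀x A ≡ ∃x ¬A, ¬∃x A ≡ ∀x ¬A, De Morgan for ∧/∨):
  (∃t C(t)) ∨ (∀v ¬C(v)) ∨ (∃x ∀y (B(x,x) ∧ Q(y))) ∧ (∀z C(z))
Extract every quantifier outward, since the variables are now distinct and don't occur free across branches:
  ∃t ∀v ∃x ∀y ∀z (C(t) ∨ ¬C(v) ∨ B(x,x) ∧ Q(y) ∧ C(z))
The prefix is ∃t ∀v ∃x ∀y ∀z: 3 universal, 2 existential.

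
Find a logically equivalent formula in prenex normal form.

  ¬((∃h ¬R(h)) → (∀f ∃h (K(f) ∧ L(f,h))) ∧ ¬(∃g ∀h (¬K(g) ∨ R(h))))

First replace A → B with ¬A ∨ B.
  ¬(¬(∃h ¬R(h)) ∨ (∀f ∃h (K(f) ∧ L(f,h))) ∧ ¬(∃g ∀h (¬K(g) ∨ R(h))))
Drive negations inward (¬∀x A ≡ ∃x ¬A, ¬∃x A ≡ ∀x ¬A, De Morgan for ∧/∨):
  (∃h ¬R(h)) ∧ ((∃f ∀h (¬K(f) ∨ ¬L(f,h))) ∨ (∃g ∀h (¬K(g) ∨ R(h))))
Rename bound variables to avoid capture: h↦y, h↦u.
  (∃h ¬R(h)) ∧ ((∃f ∀y (¬K(f) ∨ ¬L(f,y))) ∨ (∃g ∀u (¬K(g) ∨ R(u))))
Finally move all quantifiers to the prefix:
  ∃h ∃f ∀y ∃g ∀u (¬R(h) ∧ (¬K(f) ∨ ¬L(f,y) ∨ ¬K(g) ∨ R(u)))

∃h ∃f ∀y ∃g ∀u (¬R(h) ∧ (¬K(f) ∨ ¬L(f,y) ∨ ¬K(g) ∨ R(u)))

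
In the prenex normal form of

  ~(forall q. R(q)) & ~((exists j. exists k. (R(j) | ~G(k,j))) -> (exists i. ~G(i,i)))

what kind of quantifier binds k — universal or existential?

Eliminate → and ↔ using ¬ and ∨.
  ~(forall q. R(q)) & ~(~(exists j. exists k. (R(j) | ~G(k,j))) | (exists i. ~G(i,i)))
Push ¬ through the quantifiers and connectives to reach negation normal form:
  (exists q. ~R(q)) & (exists j. exists k. (R(j) | ~G(k,j))) & (forall i. G(i,i))
All bound variables are already distinct, so no renaming is needed.
Finally move all quantifiers to the prefix:
  exists q. exists j. exists k. forall i. (~R(q) & (R(j) | ~G(k,j)) & G(i,i))
The quantifier exists k sits under an even number of negations (counting the antecedent side of each →), so it remains existential.

existential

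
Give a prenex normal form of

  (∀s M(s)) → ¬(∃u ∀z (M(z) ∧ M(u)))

Eliminate → and ↔ using ¬ and ∨.
  ¬(∀s M(s)) ∨ ¬(∃u ∀z (M(z) ∧ M(u)))
Push ¬ through the quantifiers and connectives to reach negation normal form:
  (∃s ¬M(s)) ∨ (∀u ∃z (¬M(z) ∨ ¬M(u)))
All bound variables are already distinct, so no renaming is needed.
Extract every quantifier outward, since the variables are now distinct and don't occur free across branches:
  ∃s ∀u ∃z (¬M(s) ∨ ¬M(z) ∨ ¬M(u))

∃s ∀u ∃z (¬M(s) ∨ ¬M(z) ∨ ¬M(u))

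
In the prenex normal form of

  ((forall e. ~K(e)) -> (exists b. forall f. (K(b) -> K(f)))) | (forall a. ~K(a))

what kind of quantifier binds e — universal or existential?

First replace A → B with ¬A ∨ B.
  ~(forall e. ~K(e)) | (exists b. forall f. (~K(b) | K(f))) | (forall a. ~K(a))
Push ¬ through the quantifiers and connectives to reach negation normal form:
  (exists e. K(e)) | (exists b. forall f. (~K(b) | K(f))) | (forall a. ~K(a))
All bound variables are already distinct, so no renaming is needed.
Extract every quantifier outward, since the variables are now distinct and don't occur free across branches:
  exists e. exists b. forall f. forall a. (K(e) | ~K(b) | K(f) | ~K(a))
The quantifier forall e sits under an odd number of negations (counting the antecedent side of each →), so it flips to exists e.

existential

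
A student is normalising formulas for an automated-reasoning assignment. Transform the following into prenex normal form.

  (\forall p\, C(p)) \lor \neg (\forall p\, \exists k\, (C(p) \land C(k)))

Push ¬ through the quantifiers and connectives to reach negation normal form:
  (\forall p\, C(p)) \lor (\exists p\, \forall k\, (\neg C(p) \lor \neg C(k)))
Give each quantifier a distinct variable: p↦u.
  (\forall p\, C(p)) \lor (\exists u\, \forall k\, (\neg C(u) \lor \neg C(k)))
Extract every quantifier outward, since the variables are now distinct and don't occur free across branches:
  \forall p\, \exists u\, \forall k\, (C(p) \lor \neg C(u) \lor \neg C(k))

\forall p\, \exists u\, \forall k\, (C(p) \lor \neg C(u) \lor \neg C(k))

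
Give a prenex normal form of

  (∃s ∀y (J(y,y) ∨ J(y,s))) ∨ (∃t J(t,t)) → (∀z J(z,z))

Rewrite implications/biconditionals: A → B as ¬A ∨ B.
  ¬((∃s ∀y (J(y,y) ∨ J(y,s))) ∨ (∃t J(t,t))) ∨ (∀z J(z,z))
Drive negations inward (¬∀x A ≡ ∃x ¬A, ¬∃x A ≡ ∀x ¬A, De Morgan for ∧/∨):
  (∀s ∃y (¬J(y,y) ∧ ¬J(y,s))) ∧ (∀t ¬J(t,t)) ∨ (∀z J(z,z))
All bound variables are already distinct, so no renaming is needed.
Extract every quantifier outward, since the variables are now distinct and don't occur free across branches:
  ∀s ∃y ∀t ∀z (¬J(y,y) ∧ ¬J(y,s) ∧ ¬J(t,t) ∨ J(z,z))

∀s ∃y ∀t ∀z (¬J(y,y) ∧ ¬J(y,s) ∧ ¬J(t,t) ∨ J(z,z))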